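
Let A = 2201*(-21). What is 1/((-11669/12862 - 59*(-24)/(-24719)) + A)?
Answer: -317935778/14695616253541 ≈ -2.1635e-5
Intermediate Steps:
A = -46221
1/((-11669/12862 - 59*(-24)/(-24719)) + A) = 1/((-11669/12862 - 59*(-24)/(-24719)) - 46221) = 1/((-11669*1/12862 + 1416*(-1/24719)) - 46221) = 1/((-11669/12862 - 1416/24719) - 46221) = 1/(-306658603/317935778 - 46221) = 1/(-14695616253541/317935778) = -317935778/14695616253541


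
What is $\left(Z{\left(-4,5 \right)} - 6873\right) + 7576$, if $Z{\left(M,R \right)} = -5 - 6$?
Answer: $692$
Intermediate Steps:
$Z{\left(M,R \right)} = -11$ ($Z{\left(M,R \right)} = -5 - 6 = -11$)
$\left(Z{\left(-4,5 \right)} - 6873\right) + 7576 = \left(-11 - 6873\right) + 7576 = -6884 + 7576 = 692$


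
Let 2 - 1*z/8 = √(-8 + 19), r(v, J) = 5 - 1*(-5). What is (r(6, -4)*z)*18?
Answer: 2880 - 1440*√11 ≈ -1895.9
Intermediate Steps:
r(v, J) = 10 (r(v, J) = 5 + 5 = 10)
z = 16 - 8*√11 (z = 16 - 8*√(-8 + 19) = 16 - 8*√11 ≈ -10.533)
(r(6, -4)*z)*18 = (10*(16 - 8*√11))*18 = (160 - 80*√11)*18 = 2880 - 1440*√11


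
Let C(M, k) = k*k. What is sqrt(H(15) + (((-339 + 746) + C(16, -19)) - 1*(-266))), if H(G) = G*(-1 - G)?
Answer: sqrt(794) ≈ 28.178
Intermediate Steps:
C(M, k) = k**2
sqrt(H(15) + (((-339 + 746) + C(16, -19)) - 1*(-266))) = sqrt(-1*15*(1 + 15) + (((-339 + 746) + (-19)**2) - 1*(-266))) = sqrt(-1*15*16 + ((407 + 361) + 266)) = sqrt(-240 + (768 + 266)) = sqrt(-240 + 1034) = sqrt(794)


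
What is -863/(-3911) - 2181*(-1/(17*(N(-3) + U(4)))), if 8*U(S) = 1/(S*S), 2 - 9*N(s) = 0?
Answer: 9830322247/17619055 ≈ 557.94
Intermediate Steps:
N(s) = 2/9 (N(s) = 2/9 - ⅑*0 = 2/9 + 0 = 2/9)
U(S) = 1/(8*S²) (U(S) = 1/(8*((S*S))) = 1/(8*(S²)) = 1/(8*S²))
-863/(-3911) - 2181*(-1/(17*(N(-3) + U(4)))) = -863/(-3911) - 2181*(-1/(17*(2/9 + (⅛)/4²))) = -863*(-1/3911) - 2181*(-1/(17*(2/9 + (⅛)*(1/16)))) = 863/3911 - 2181*(-1/(17*(2/9 + 1/128))) = 863/3911 - 2181/((-17*265/1152)) = 863/3911 - 2181/(-4505/1152) = 863/3911 - 2181*(-1152/4505) = 863/3911 + 2512512/4505 = 9830322247/17619055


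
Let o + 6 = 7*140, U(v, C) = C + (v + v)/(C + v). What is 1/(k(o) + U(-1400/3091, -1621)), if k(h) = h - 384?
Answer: -5011911/5167277441 ≈ -0.00096993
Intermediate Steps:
U(v, C) = C + 2*v/(C + v) (U(v, C) = C + (2*v)/(C + v) = C + 2*v/(C + v))
o = 974 (o = -6 + 7*140 = -6 + 980 = 974)
k(h) = -384 + h
1/(k(o) + U(-1400/3091, -1621)) = 1/((-384 + 974) + ((-1621)² + 2*(-1400/3091) - (-2269400)/3091)/(-1621 - 1400/3091)) = 1/(590 + (2627641 + 2*(-1400*1/3091) - (-2269400)/3091)/(-1621 - 1400*1/3091)) = 1/(590 + (2627641 + 2*(-1400/3091) - 1621*(-1400/3091))/(-1621 - 1400/3091)) = 1/(590 + (2627641 - 2800/3091 + 2269400/3091)/(-5011911/3091)) = 1/(590 - 3091/5011911*8124304931/3091) = 1/(590 - 8124304931/5011911) = 1/(-5167277441/5011911) = -5011911/5167277441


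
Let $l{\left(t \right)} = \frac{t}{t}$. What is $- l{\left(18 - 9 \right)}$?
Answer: $-1$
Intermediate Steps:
$l{\left(t \right)} = 1$
$- l{\left(18 - 9 \right)} = \left(-1\right) 1 = -1$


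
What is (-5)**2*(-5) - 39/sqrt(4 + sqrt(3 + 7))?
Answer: -125 - 39/sqrt(4 + sqrt(10)) ≈ -139.57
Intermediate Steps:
(-5)**2*(-5) - 39/sqrt(4 + sqrt(3 + 7)) = 25*(-5) - 39/sqrt(4 + sqrt(10)) = -125 - 39/sqrt(4 + sqrt(10))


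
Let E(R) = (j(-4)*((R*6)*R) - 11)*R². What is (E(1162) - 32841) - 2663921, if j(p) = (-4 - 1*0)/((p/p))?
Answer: -43755830178310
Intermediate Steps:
j(p) = -4 (j(p) = (-4 + 0)/1 = -4*1 = -4)
E(R) = R²*(-11 - 24*R²) (E(R) = (-4*R*6*R - 11)*R² = (-4*6*R*R - 11)*R² = (-24*R² - 11)*R² = (-11 - 24*R²)*R² = R²*(-11 - 24*R²))
(E(1162) - 32841) - 2663921 = (1162²*(-11 - 24*1162²) - 32841) - 2663921 = (1350244*(-11 - 24*1350244) - 32841) - 2663921 = (1350244*(-11 - 32405856) - 32841) - 2663921 = (1350244*(-32405867) - 32841) - 2663921 = (-43755827481548 - 32841) - 2663921 = -43755827514389 - 2663921 = -43755830178310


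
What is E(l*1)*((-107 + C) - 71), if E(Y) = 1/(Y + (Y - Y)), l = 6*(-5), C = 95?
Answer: 83/30 ≈ 2.7667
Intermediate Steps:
l = -30
E(Y) = 1/Y (E(Y) = 1/(Y + 0) = 1/Y)
E(l*1)*((-107 + C) - 71) = ((-107 + 95) - 71)/((-30*1)) = (-12 - 71)/(-30) = -1/30*(-83) = 83/30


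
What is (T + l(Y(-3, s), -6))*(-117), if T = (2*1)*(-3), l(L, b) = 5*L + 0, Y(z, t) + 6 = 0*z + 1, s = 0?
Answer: 3627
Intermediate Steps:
Y(z, t) = -5 (Y(z, t) = -6 + (0*z + 1) = -6 + (0 + 1) = -6 + 1 = -5)
l(L, b) = 5*L
T = -6 (T = 2*(-3) = -6)
(T + l(Y(-3, s), -6))*(-117) = (-6 + 5*(-5))*(-117) = (-6 - 25)*(-117) = -31*(-117) = 3627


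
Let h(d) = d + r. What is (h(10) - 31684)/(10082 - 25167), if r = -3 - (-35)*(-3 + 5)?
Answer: 31607/15085 ≈ 2.0953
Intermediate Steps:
r = 67 (r = -3 - (-35)*2 = -3 - 7*(-10) = -3 + 70 = 67)
h(d) = 67 + d (h(d) = d + 67 = 67 + d)
(h(10) - 31684)/(10082 - 25167) = ((67 + 10) - 31684)/(10082 - 25167) = (77 - 31684)/(-15085) = -31607*(-1/15085) = 31607/15085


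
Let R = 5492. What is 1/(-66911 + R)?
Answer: -1/61419 ≈ -1.6282e-5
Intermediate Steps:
1/(-66911 + R) = 1/(-66911 + 5492) = 1/(-61419) = -1/61419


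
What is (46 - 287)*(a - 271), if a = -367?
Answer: 153758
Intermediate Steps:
(46 - 287)*(a - 271) = (46 - 287)*(-367 - 271) = -241*(-638) = 153758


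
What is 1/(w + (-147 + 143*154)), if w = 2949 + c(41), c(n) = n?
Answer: 1/24865 ≈ 4.0217e-5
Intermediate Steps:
w = 2990 (w = 2949 + 41 = 2990)
1/(w + (-147 + 143*154)) = 1/(2990 + (-147 + 143*154)) = 1/(2990 + (-147 + 22022)) = 1/(2990 + 21875) = 1/24865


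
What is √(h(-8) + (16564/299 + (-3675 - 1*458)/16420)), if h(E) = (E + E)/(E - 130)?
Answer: √2997088775416515/7364370 ≈ 7.4339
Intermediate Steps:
h(E) = 2*E/(-130 + E) (h(E) = (2*E)/(-130 + E) = 2*E/(-130 + E))
√(h(-8) + (16564/299 + (-3675 - 1*458)/16420)) = √(2*(-8)/(-130 - 8) + (16564/299 + (-3675 - 1*458)/16420)) = √(2*(-8)/(-138) + (16564*(1/299) + (-3675 - 458)*(1/16420))) = √(2*(-8)*(-1/138) + (16564/299 - 4133*1/16420)) = √(8/69 + (16564/299 - 4133/16420)) = √(8/69 + 270745113/4909580) = √(813943019/14728740) = √2997088775416515/7364370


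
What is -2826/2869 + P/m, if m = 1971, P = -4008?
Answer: -5689666/1884933 ≈ -3.0185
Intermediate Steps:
-2826/2869 + P/m = -2826/2869 - 4008/1971 = -2826*1/2869 - 4008*1/1971 = -2826/2869 - 1336/657 = -5689666/1884933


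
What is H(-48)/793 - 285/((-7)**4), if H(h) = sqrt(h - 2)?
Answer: -285/2401 + 5*I*sqrt(2)/793 ≈ -0.1187 + 0.0089169*I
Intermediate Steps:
H(h) = sqrt(-2 + h)
H(-48)/793 - 285/((-7)**4) = sqrt(-2 - 48)/793 - 285/((-7)**4) = sqrt(-50)*(1/793) - 285/2401 = (5*I*sqrt(2))*(1/793) - 285*1/2401 = 5*I*sqrt(2)/793 - 285/2401 = -285/2401 + 5*I*sqrt(2)/793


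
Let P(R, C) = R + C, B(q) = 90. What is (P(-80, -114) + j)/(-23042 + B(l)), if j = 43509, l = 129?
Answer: -43315/22952 ≈ -1.8872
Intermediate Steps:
P(R, C) = C + R
(P(-80, -114) + j)/(-23042 + B(l)) = ((-114 - 80) + 43509)/(-23042 + 90) = (-194 + 43509)/(-22952) = 43315*(-1/22952) = -43315/22952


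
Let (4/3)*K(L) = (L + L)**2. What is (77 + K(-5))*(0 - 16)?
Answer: -2432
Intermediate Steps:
K(L) = 3*L**2 (K(L) = 3*(L + L)**2/4 = 3*(2*L)**2/4 = 3*(4*L**2)/4 = 3*L**2)
(77 + K(-5))*(0 - 16) = (77 + 3*(-5)**2)*(0 - 16) = (77 + 3*25)*(-16) = (77 + 75)*(-16) = 152*(-16) = -2432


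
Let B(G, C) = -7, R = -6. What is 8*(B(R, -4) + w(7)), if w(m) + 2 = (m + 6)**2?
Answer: 1280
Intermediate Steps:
w(m) = -2 + (6 + m)**2 (w(m) = -2 + (m + 6)**2 = -2 + (6 + m)**2)
8*(B(R, -4) + w(7)) = 8*(-7 + (-2 + (6 + 7)**2)) = 8*(-7 + (-2 + 13**2)) = 8*(-7 + (-2 + 169)) = 8*(-7 + 167) = 8*160 = 1280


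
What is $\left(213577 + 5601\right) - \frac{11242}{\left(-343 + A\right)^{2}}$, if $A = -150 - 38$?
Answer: $\frac{61799636816}{281961} \approx 2.1918 \cdot 10^{5}$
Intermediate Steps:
$A = -188$
$\left(213577 + 5601\right) - \frac{11242}{\left(-343 + A\right)^{2}} = \left(213577 + 5601\right) - \frac{11242}{\left(-343 - 188\right)^{2}} = 219178 - \frac{11242}{\left(-531\right)^{2}} = 219178 - \frac{11242}{281961} = \frac{61799636816}{281961}$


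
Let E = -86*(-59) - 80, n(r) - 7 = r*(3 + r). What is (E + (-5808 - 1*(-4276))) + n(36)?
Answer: 4873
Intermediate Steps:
n(r) = 7 + r*(3 + r)
E = 4994 (E = 5074 - 80 = 4994)
(E + (-5808 - 1*(-4276))) + n(36) = (4994 + (-5808 - 1*(-4276))) + (7 + 36² + 3*36) = (4994 + (-5808 + 4276)) + (7 + 1296 + 108) = (4994 - 1532) + 1411 = 3462 + 1411 = 4873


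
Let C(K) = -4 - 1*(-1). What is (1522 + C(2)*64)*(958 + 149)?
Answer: 1472310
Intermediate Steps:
C(K) = -3 (C(K) = -4 + 1 = -3)
(1522 + C(2)*64)*(958 + 149) = (1522 - 3*64)*(958 + 149) = (1522 - 192)*1107 = 1330*1107 = 1472310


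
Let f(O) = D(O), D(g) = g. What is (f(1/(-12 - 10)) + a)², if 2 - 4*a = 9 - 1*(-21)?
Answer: 24025/484 ≈ 49.638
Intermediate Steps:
f(O) = O
a = -7 (a = ½ - (9 - 1*(-21))/4 = ½ - (9 + 21)/4 = ½ - ¼*30 = ½ - 15/2 = -7)
(f(1/(-12 - 10)) + a)² = (1/(-12 - 10) - 7)² = (1/(-22) - 7)² = (-1/22 - 7)² = (-155/22)² = 24025/484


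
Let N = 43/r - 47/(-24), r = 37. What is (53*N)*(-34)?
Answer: -2496671/444 ≈ -5623.1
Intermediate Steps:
N = 2771/888 (N = 43/37 - 47/(-24) = 43*(1/37) - 47*(-1/24) = 43/37 + 47/24 = 2771/888 ≈ 3.1205)
(53*N)*(-34) = (53*(2771/888))*(-34) = (146863/888)*(-34) = -2496671/444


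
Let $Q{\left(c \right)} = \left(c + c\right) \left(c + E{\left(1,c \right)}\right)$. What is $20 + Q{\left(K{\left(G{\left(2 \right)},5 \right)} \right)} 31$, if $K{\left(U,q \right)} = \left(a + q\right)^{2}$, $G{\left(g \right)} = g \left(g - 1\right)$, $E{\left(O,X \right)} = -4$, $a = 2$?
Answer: $136730$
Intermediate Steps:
$G{\left(g \right)} = g \left(-1 + g\right)$
$K{\left(U,q \right)} = \left(2 + q\right)^{2}$
$Q{\left(c \right)} = 2 c \left(-4 + c\right)$ ($Q{\left(c \right)} = \left(c + c\right) \left(c - 4\right) = 2 c \left(-4 + c\right)$)
$20 + Q{\left(K{\left(G{\left(2 \right)},5 \right)} \right)} 31 = 20 + 2 \left(2 + 5\right)^{2} \left(-4 + \left(2 + 5\right)^{2}\right) 31 = 20 + 2 \cdot 7^{2} \left(-4 + 7^{2}\right) 31 = 20 + 2 \cdot 49 \left(-4 + 49\right) 31 = 20 + 2 \cdot 49 \cdot 45 \cdot 31 = 20 + 4410 \cdot 31 = 20 + 136710 = 136730$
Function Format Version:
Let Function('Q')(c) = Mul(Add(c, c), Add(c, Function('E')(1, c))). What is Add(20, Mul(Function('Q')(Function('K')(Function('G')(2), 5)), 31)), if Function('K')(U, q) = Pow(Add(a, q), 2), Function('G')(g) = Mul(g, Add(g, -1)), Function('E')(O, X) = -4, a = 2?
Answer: 136730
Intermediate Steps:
Function('G')(g) = Mul(g, Add(-1, g))
Function('K')(U, q) = Pow(Add(2, q), 2)
Function('Q')(c) = Mul(2, c, Add(-4, c)) (Function('Q')(c) = Mul(Add(c, c), Add(c, -4)) = Mul(Mul(2, c), Add(-4, c)) = Mul(2, c, Add(-4, c)))
Add(20, Mul(Function('Q')(Function('K')(Function('G')(2), 5)), 31)) = Add(20, Mul(Mul(2, Pow(Add(2, 5), 2), Add(-4, Pow(Add(2, 5), 2))), 31)) = Add(20, Mul(Mul(2, Pow(7, 2), Add(-4, Pow(7, 2))), 31)) = Add(20, Mul(Mul(2, 49, Add(-4, 49)), 31)) = Add(20, Mul(Mul(2, 49, 45), 31)) = Add(20, Mul(4410, 31)) = Add(20, 136710) = 136730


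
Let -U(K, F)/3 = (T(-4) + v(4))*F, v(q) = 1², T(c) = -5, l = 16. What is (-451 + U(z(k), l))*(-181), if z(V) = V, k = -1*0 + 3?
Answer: 46879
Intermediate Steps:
v(q) = 1
k = 3 (k = 0 + 3 = 3)
U(K, F) = 12*F (U(K, F) = -3*(-5 + 1)*F = -(-12)*F = 12*F)
(-451 + U(z(k), l))*(-181) = (-451 + 12*16)*(-181) = (-451 + 192)*(-181) = -259*(-181) = 46879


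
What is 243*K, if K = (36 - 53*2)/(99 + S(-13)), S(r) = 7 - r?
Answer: -2430/17 ≈ -142.94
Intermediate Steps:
K = -10/17 (K = (36 - 53*2)/(99 + (7 - 1*(-13))) = (36 - 106)/(99 + (7 + 13)) = -70/(99 + 20) = -70/119 = -70*1/119 = -10/17 ≈ -0.58823)
243*K = 243*(-10/17) = -2430/17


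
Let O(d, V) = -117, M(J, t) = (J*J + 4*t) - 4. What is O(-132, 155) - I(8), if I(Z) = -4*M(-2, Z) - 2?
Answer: 13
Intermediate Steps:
M(J, t) = -4 + J² + 4*t (M(J, t) = (J² + 4*t) - 4 = -4 + J² + 4*t)
I(Z) = -2 - 16*Z (I(Z) = -4*(-4 + (-2)² + 4*Z) - 2 = -4*(-4 + 4 + 4*Z) - 2 = -16*Z - 2 = -2 - 16*Z)
O(-132, 155) - I(8) = -117 - (-2 - 16*8) = -117 - (-2 - 128) = -117 - 1*(-130) = -117 + 130 = 13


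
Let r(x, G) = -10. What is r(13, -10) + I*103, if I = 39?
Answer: 4007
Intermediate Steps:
r(13, -10) + I*103 = -10 + 39*103 = -10 + 4017 = 4007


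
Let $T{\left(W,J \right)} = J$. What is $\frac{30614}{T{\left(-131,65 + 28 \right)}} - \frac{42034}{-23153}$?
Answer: $\frac{712715104}{2153229} \approx 331.0$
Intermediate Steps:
$\frac{30614}{T{\left(-131,65 + 28 \right)}} - \frac{42034}{-23153} = \frac{30614}{65 + 28} - \frac{42034}{-23153} = \frac{30614}{93} - - \frac{42034}{23153} = 30614 \cdot \frac{1}{93} + \frac{42034}{23153} = \frac{30614}{93} + \frac{42034}{23153} = \frac{712715104}{2153229}$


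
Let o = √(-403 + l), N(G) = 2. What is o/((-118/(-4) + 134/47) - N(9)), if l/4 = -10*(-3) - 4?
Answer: 94*I*√299/2853 ≈ 0.56972*I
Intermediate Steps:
l = 104 (l = 4*(-10*(-3) - 4) = 4*(30 - 4) = 4*26 = 104)
o = I*√299 (o = √(-403 + 104) = √(-299) = I*√299 ≈ 17.292*I)
o/((-118/(-4) + 134/47) - N(9)) = (I*√299)/((-118/(-4) + 134/47) - 1*2) = (I*√299)/((-118*(-¼) + 134*(1/47)) - 2) = (I*√299)/((59/2 + 134/47) - 2) = (I*√299)/(3041/94 - 2) = (I*√299)/(2853/94) = (I*√299)*(94/2853) = 94*I*√299/2853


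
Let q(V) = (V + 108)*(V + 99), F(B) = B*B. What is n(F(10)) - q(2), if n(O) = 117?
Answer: -10993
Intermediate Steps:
F(B) = B**2
q(V) = (99 + V)*(108 + V) (q(V) = (108 + V)*(99 + V) = (99 + V)*(108 + V))
n(F(10)) - q(2) = 117 - (10692 + 2**2 + 207*2) = 117 - (10692 + 4 + 414) = 117 - 1*11110 = 117 - 11110 = -10993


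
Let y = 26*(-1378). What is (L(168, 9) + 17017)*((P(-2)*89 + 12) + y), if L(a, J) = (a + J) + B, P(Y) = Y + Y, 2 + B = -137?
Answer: -616913460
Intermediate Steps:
B = -139 (B = -2 - 137 = -139)
y = -35828
P(Y) = 2*Y
L(a, J) = -139 + J + a (L(a, J) = (a + J) - 139 = (J + a) - 139 = -139 + J + a)
(L(168, 9) + 17017)*((P(-2)*89 + 12) + y) = ((-139 + 9 + 168) + 17017)*(((2*(-2))*89 + 12) - 35828) = (38 + 17017)*((-4*89 + 12) - 35828) = 17055*((-356 + 12) - 35828) = 17055*(-344 - 35828) = 17055*(-36172) = -616913460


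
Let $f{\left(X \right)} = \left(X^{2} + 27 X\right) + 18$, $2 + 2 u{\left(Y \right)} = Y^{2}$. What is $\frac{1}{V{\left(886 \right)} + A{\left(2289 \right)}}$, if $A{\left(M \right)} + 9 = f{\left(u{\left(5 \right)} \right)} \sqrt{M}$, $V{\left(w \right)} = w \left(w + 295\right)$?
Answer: $\frac{16741712}{17510032613623} - \frac{7372 \sqrt{2289}}{17510032613623} \approx 9.3598 \cdot 10^{-7}$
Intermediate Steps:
$u{\left(Y \right)} = -1 + \frac{Y^{2}}{2}$
$V{\left(w \right)} = w \left(295 + w\right)$
$f{\left(X \right)} = 18 + X^{2} + 27 X$
$A{\left(M \right)} = -9 + \frac{1843 \sqrt{M}}{4}$ ($A{\left(M \right)} = -9 + \left(18 + \left(-1 + \frac{5^{2}}{2}\right)^{2} + 27 \left(-1 + \frac{5^{2}}{2}\right)\right) \sqrt{M} = -9 + \left(18 + \left(-1 + \frac{1}{2} \cdot 25\right)^{2} + 27 \left(-1 + \frac{1}{2} \cdot 25\right)\right) \sqrt{M} = -9 + \left(18 + \left(-1 + \frac{25}{2}\right)^{2} + 27 \left(-1 + \frac{25}{2}\right)\right) \sqrt{M} = -9 + \left(18 + \left(\frac{23}{2}\right)^{2} + 27 \cdot \frac{23}{2}\right) \sqrt{M} = -9 + \left(18 + \frac{529}{4} + \frac{621}{2}\right) \sqrt{M} = -9 + \frac{1843 \sqrt{M}}{4}$)
$\frac{1}{V{\left(886 \right)} + A{\left(2289 \right)}} = \frac{1}{886 \left(295 + 886\right) - \left(9 - \frac{1843 \sqrt{2289}}{4}\right)} = \frac{1}{886 \cdot 1181 - \left(9 - \frac{1843 \sqrt{2289}}{4}\right)} = \frac{1}{1046366 - \left(9 - \frac{1843 \sqrt{2289}}{4}\right)} = \frac{1}{1046357 + \frac{1843 \sqrt{2289}}{4}}$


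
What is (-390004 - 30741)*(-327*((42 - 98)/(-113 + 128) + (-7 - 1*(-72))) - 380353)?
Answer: 168460912464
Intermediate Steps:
(-390004 - 30741)*(-327*((42 - 98)/(-113 + 128) + (-7 - 1*(-72))) - 380353) = -420745*(-327*(-56/15 + (-7 + 72)) - 380353) = -420745*(-327*(-56*1/15 + 65) - 380353) = -420745*(-327*(-56/15 + 65) - 380353) = -420745*(-327*919/15 - 380353) = -420745*(-100171/5 - 380353) = -420745*(-2001936/5) = 168460912464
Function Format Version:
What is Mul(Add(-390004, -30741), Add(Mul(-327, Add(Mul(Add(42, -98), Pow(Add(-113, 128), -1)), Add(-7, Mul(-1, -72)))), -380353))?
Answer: 168460912464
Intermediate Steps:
Mul(Add(-390004, -30741), Add(Mul(-327, Add(Mul(Add(42, -98), Pow(Add(-113, 128), -1)), Add(-7, Mul(-1, -72)))), -380353)) = Mul(-420745, Add(Mul(-327, Add(Mul(-56, Pow(15, -1)), Add(-7, 72))), -380353)) = Mul(-420745, Add(Mul(-327, Add(Mul(-56, Rational(1, 15)), 65)), -380353)) = Mul(-420745, Add(Mul(-327, Add(Rational(-56, 15), 65)), -380353)) = Mul(-420745, Add(Mul(-327, Rational(919, 15)), -380353)) = Mul(-420745, Add(Rational(-100171, 5), -380353)) = Mul(-420745, Rational(-2001936, 5)) = 168460912464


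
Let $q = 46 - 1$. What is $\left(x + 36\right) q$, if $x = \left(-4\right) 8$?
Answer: $180$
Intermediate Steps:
$q = 45$ ($q = 46 - 1 = 45$)
$x = -32$
$\left(x + 36\right) q = \left(-32 + 36\right) 45 = 4 \cdot 45 = 180$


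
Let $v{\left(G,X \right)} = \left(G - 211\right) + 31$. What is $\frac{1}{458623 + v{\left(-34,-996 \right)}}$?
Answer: $\frac{1}{458409} \approx 2.1815 \cdot 10^{-6}$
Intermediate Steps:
$v{\left(G,X \right)} = -180 + G$ ($v{\left(G,X \right)} = \left(-211 + G\right) + 31 = -180 + G$)
$\frac{1}{458623 + v{\left(-34,-996 \right)}} = \frac{1}{458623 - 214} = \frac{1}{458409}$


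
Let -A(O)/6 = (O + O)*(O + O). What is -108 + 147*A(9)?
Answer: -285876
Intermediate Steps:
A(O) = -24*O**2 (A(O) = -6*(O + O)*(O + O) = -6*2*O*2*O = -24*O**2)
-108 + 147*A(9) = -108 + 147*(-24*9**2) = -108 + 147*(-24*81) = -108 + 147*(-1944) = -108 - 285768 = -285876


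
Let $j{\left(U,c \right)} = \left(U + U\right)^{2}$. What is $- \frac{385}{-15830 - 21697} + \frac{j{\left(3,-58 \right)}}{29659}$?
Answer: $\frac{1824241}{159001899} \approx 0.011473$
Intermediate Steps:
$j{\left(U,c \right)} = 4 U^{2}$ ($j{\left(U,c \right)} = \left(2 U\right)^{2} = 4 U^{2}$)
$- \frac{385}{-15830 - 21697} + \frac{j{\left(3,-58 \right)}}{29659} = - \frac{385}{-15830 - 21697} + \frac{4 \cdot 3^{2}}{29659} = - \frac{385}{-15830 - 21697} + 4 \cdot 9 \cdot \frac{1}{29659} = - \frac{385}{-37527} + 36 \cdot \frac{1}{29659} = \left(-385\right) \left(- \frac{1}{37527}\right) + \frac{36}{29659} = \frac{55}{5361} + \frac{36}{29659} = \frac{1824241}{159001899}$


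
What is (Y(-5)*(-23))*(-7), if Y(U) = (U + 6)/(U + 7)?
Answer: 161/2 ≈ 80.500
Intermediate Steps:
Y(U) = (6 + U)/(7 + U)
(Y(-5)*(-23))*(-7) = (((6 - 5)/(7 - 5))*(-23))*(-7) = ((1/2)*(-23))*(-7) = (((½)*1)*(-23))*(-7) = ((½)*(-23))*(-7) = -23/2*(-7) = 161/2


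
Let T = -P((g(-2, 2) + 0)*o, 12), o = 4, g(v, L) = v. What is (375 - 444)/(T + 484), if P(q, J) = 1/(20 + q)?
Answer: -828/5807 ≈ -0.14259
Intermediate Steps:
T = -1/12 (T = -1/(20 + (-2 + 0)*4) = -1/(20 - 2*4) = -1/(20 - 8) = -1/12 ≈ -0.083333)
(375 - 444)/(T + 484) = (375 - 444)/(-1/12 + 484) = -69/5807/12 = -69*12/5807 = -828/5807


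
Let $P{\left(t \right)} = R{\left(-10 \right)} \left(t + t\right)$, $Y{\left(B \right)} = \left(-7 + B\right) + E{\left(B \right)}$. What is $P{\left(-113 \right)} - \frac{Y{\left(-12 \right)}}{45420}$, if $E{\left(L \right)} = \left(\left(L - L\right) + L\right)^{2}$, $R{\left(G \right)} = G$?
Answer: $\frac{20529815}{9084} \approx 2260.0$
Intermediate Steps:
$E{\left(L \right)} = L^{2}$ ($E{\left(L \right)} = \left(0 + L\right)^{2} = L^{2}$)
$Y{\left(B \right)} = -7 + B + B^{2}$ ($Y{\left(B \right)} = \left(-7 + B\right) + B^{2} = -7 + B + B^{2}$)
$P{\left(t \right)} = - 20 t$ ($P{\left(t \right)} = - 10 \left(t + t\right) = - 10 \cdot 2 t = - 20 t$)
$P{\left(-113 \right)} - \frac{Y{\left(-12 \right)}}{45420} = \left(-20\right) \left(-113\right) - \frac{-7 - 12 + \left(-12\right)^{2}}{45420} = 2260 - \left(-7 - 12 + 144\right) \frac{1}{45420} = 2260 - 125 \cdot \frac{1}{45420} = 2260 - \frac{25}{9084} = \frac{20529815}{9084}$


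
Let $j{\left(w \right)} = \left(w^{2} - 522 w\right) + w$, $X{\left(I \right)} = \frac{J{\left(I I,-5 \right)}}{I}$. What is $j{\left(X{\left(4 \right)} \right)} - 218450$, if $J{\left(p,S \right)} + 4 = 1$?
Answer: $- \frac{3488939}{16} \approx -2.1806 \cdot 10^{5}$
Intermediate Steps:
$J{\left(p,S \right)} = -3$ ($J{\left(p,S \right)} = -4 + 1 = -3$)
$X{\left(I \right)} = - \frac{3}{I}$
$j{\left(w \right)} = w^{2} - 521 w$
$j{\left(X{\left(4 \right)} \right)} - 218450 = - \frac{3}{4} \left(-521 - \frac{3}{4}\right) - 218450 = \left(-3\right) \frac{1}{4} \left(-521 - \frac{3}{4}\right) - 218450 = - \frac{3 \left(-521 - \frac{3}{4}\right)}{4} - 218450 = \left(- \frac{3}{4}\right) \left(- \frac{2087}{4}\right) - 218450 = \frac{6261}{16} - 218450 = - \frac{3488939}{16}$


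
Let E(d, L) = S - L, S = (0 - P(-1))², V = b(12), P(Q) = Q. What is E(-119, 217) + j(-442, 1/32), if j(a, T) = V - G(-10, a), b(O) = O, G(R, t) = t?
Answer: 238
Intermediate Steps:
V = 12
j(a, T) = 12 - a
S = 1 (S = (0 - 1*(-1))² = (0 + 1)² = 1² = 1)
E(d, L) = 1 - L
E(-119, 217) + j(-442, 1/32) = (1 - 1*217) + (12 - 1*(-442)) = (1 - 217) + (12 + 442) = -216 + 454 = 238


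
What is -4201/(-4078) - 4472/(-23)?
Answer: 18333439/93794 ≈ 195.46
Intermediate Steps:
-4201/(-4078) - 4472/(-23) = -4201*(-1/4078) - 4472*(-1/23) = 4201/4078 + 4472/23 = 18333439/93794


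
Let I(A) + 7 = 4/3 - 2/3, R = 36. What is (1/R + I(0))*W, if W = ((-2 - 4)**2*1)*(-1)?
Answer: 227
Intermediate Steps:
I(A) = -19/3 (I(A) = -7 + (4/3 - 2/3) = -7 + 2/3 = -19/3)
W = -36 (W = ((-6)**2*1)*(-1) = (36*1)*(-1) = 36*(-1) = -36)
(1/R + I(0))*W = (1/36 - 19/3)*(-36) = -227/36*(-36) = 227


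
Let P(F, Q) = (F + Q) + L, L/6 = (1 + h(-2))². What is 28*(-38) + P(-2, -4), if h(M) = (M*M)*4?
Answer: 664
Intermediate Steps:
h(M) = 4*M² (h(M) = M²*4 = 4*M²)
L = 1734 (L = 6*(1 + 4*(-2)²)² = 6*(1 + 4*4)² = 6*(1 + 16)² = 6*17² = 6*289 = 1734)
P(F, Q) = 1734 + F + Q (P(F, Q) = (F + Q) + 1734 = 1734 + F + Q)
28*(-38) + P(-2, -4) = 28*(-38) + (1734 - 2 - 4) = -1064 + 1728 = 664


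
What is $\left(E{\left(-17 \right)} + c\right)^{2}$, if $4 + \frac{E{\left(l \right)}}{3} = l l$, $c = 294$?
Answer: $1320201$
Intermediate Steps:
$E{\left(l \right)} = -12 + 3 l^{2}$ ($E{\left(l \right)} = -12 + 3 l l = -12 + 3 l^{2}$)
$\left(E{\left(-17 \right)} + c\right)^{2} = \left(\left(-12 + 3 \left(-17\right)^{2}\right) + 294\right)^{2} = \left(\left(-12 + 3 \cdot 289\right) + 294\right)^{2} = \left(\left(-12 + 867\right) + 294\right)^{2} = \left(855 + 294\right)^{2} = 1149^{2} = 1320201$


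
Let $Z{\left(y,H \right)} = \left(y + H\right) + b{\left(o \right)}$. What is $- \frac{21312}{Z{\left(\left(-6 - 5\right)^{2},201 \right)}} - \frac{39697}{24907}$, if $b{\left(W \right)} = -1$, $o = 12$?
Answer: $- \frac{181186907}{2665049} \approx -67.986$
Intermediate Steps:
$Z{\left(y,H \right)} = -1 + H + y$ ($Z{\left(y,H \right)} = \left(y + H\right) - 1 = \left(H + y\right) - 1 = -1 + H + y$)
$- \frac{21312}{Z{\left(\left(-6 - 5\right)^{2},201 \right)}} - \frac{39697}{24907} = - \frac{21312}{-1 + 201 + \left(-6 - 5\right)^{2}} - \frac{39697}{24907} = - \frac{21312}{-1 + 201 + \left(-11\right)^{2}} - \frac{39697}{24907} = - \frac{21312}{-1 + 201 + 121} - \frac{39697}{24907} = - \frac{21312}{321} - \frac{39697}{24907} = \left(-21312\right) \frac{1}{321} - \frac{39697}{24907} = - \frac{7104}{107} - \frac{39697}{24907} = - \frac{181186907}{2665049}$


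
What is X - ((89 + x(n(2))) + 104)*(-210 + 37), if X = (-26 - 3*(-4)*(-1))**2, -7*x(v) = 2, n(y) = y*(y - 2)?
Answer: 243485/7 ≈ 34784.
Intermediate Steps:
n(y) = y*(-2 + y)
x(v) = -2/7 (x(v) = -1/7*2 = -2/7)
X = 1444 (X = (-26 + 12*(-1))**2 = (-26 - 12)**2 = (-38)**2 = 1444)
X - ((89 + x(n(2))) + 104)*(-210 + 37) = 1444 - ((89 - 2/7) + 104)*(-210 + 37) = 1444 - (621/7 + 104)*(-173) = 1444 - 1349*(-173)/7 = 1444 - 1*(-233377/7) = 1444 + 233377/7 = 243485/7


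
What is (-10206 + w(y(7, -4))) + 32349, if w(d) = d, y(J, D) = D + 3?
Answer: 22142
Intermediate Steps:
y(J, D) = 3 + D
(-10206 + w(y(7, -4))) + 32349 = (-10206 + (3 - 4)) + 32349 = (-10206 - 1) + 32349 = -10207 + 32349 = 22142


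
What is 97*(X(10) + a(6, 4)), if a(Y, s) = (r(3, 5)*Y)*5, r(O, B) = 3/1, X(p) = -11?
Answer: 7663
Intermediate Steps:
r(O, B) = 3 (r(O, B) = 3*1 = 3)
a(Y, s) = 15*Y (a(Y, s) = (3*Y)*5 = 15*Y)
97*(X(10) + a(6, 4)) = 97*(-11 + 15*6) = 97*(-11 + 90) = 97*79 = 7663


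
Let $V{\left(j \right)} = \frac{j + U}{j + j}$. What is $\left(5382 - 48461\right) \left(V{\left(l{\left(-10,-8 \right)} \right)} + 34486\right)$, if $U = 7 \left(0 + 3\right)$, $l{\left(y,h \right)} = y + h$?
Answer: $- \frac{17827425649}{12} \approx -1.4856 \cdot 10^{9}$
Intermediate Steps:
$l{\left(y,h \right)} = h + y$
$U = 21$ ($U = 7 \cdot 3 = 21$)
$V{\left(j \right)} = \frac{21 + j}{2 j}$ ($V{\left(j \right)} = \frac{j + 21}{j + j} = \frac{21 + j}{2 j}$)
$\left(5382 - 48461\right) \left(V{\left(l{\left(-10,-8 \right)} \right)} + 34486\right) = \left(5382 - 48461\right) \left(\frac{21 - 18}{2 \left(-8 - 10\right)} + 34486\right) = - 43079 \left(\frac{21 - 18}{2 \left(-18\right)} + 34486\right) = - 43079 \left(\frac{1}{2} \left(- \frac{1}{18}\right) 3 + 34486\right) = - 43079 \left(- \frac{1}{12} + 34486\right) = \left(-43079\right) \frac{413831}{12} = - \frac{17827425649}{12}$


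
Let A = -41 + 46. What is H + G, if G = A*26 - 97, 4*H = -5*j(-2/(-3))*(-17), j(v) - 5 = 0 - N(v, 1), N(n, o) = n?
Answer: 1501/12 ≈ 125.08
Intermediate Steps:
A = 5
j(v) = 5 - v (j(v) = 5 + (0 - v) = 5 - v)
H = 1105/12 (H = (-5*(5 - (-2)/(-3))*(-17))/4 = (-5*(5 - (-2)*(-1)/3)*(-17))/4 = (-5*(5 - 1*2/3)*(-17))/4 = (-5*(5 - 2/3)*(-17))/4 = (-5*13/3*(-17))/4 = (-65/3*(-17))/4 = (1/4)*(1105/3) = 1105/12 ≈ 92.083)
G = 33 (G = 5*26 - 97 = 130 - 97 = 33)
H + G = 1105/12 + 33 = 1501/12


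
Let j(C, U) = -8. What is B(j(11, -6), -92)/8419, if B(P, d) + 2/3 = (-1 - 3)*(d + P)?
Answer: 1198/25257 ≈ 0.047432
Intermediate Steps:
B(P, d) = -⅔ - 4*P - 4*d (B(P, d) = -⅔ + (-1 - 3)*(d + P) = -⅔ - 4*(P + d) = -⅔ + (-4*P - 4*d) = -⅔ - 4*P - 4*d)
B(j(11, -6), -92)/8419 = (-⅔ - 4*(-8) - 4*(-92))/8419 = (-⅔ + 32 + 368)*(1/8419) = (1198/3)*(1/8419) = 1198/25257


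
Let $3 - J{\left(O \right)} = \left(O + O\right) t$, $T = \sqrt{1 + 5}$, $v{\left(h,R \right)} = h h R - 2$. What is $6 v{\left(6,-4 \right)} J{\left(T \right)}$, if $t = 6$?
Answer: $-2628 + 10512 \sqrt{6} \approx 23121.0$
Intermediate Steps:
$v{\left(h,R \right)} = -2 + R h^{2}$ ($v{\left(h,R \right)} = h^{2} R - 2 = R h^{2} - 2 = -2 + R h^{2}$)
$T = \sqrt{6} \approx 2.4495$
$J{\left(O \right)} = 3 - 12 O$ ($J{\left(O \right)} = 3 - \left(O + O\right) 6 = 3 - 2 O 6 = 3 - 12 O$)
$6 v{\left(6,-4 \right)} J{\left(T \right)} = 6 \left(-2 - 4 \cdot 6^{2}\right) \left(3 - 12 \sqrt{6}\right) = 6 \left(-2 - 144\right) \left(3 - 12 \sqrt{6}\right) = 6 \left(-146\right) \left(3 - 12 \sqrt{6}\right) = - 876 \left(3 - 12 \sqrt{6}\right) = -2628 + 10512 \sqrt{6}$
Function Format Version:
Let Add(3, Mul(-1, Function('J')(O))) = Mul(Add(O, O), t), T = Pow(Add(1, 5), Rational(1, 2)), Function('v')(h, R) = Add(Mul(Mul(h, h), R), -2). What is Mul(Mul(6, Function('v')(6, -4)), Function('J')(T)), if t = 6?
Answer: Add(-2628, Mul(10512, Pow(6, Rational(1, 2)))) ≈ 23121.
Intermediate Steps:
Function('v')(h, R) = Add(-2, Mul(R, Pow(h, 2))) (Function('v')(h, R) = Add(Mul(Pow(h, 2), R), -2) = Add(Mul(R, Pow(h, 2)), -2) = Add(-2, Mul(R, Pow(h, 2))))
T = Pow(6, Rational(1, 2)) ≈ 2.4495
Function('J')(O) = Add(3, Mul(-12, O)) (Function('J')(O) = Add(3, Mul(-1, Mul(Add(O, O), 6))) = Add(3, Mul(-1, Mul(Mul(2, O), 6))) = Add(3, Mul(-1, Mul(12, O))) = Add(3, Mul(-12, O)))
Mul(Mul(6, Function('v')(6, -4)), Function('J')(T)) = Mul(Mul(6, Add(-2, Mul(-4, Pow(6, 2)))), Add(3, Mul(-12, Pow(6, Rational(1, 2))))) = Mul(Mul(6, Add(-2, Mul(-4, 36))), Add(3, Mul(-12, Pow(6, Rational(1, 2))))) = Mul(Mul(6, Add(-2, -144)), Add(3, Mul(-12, Pow(6, Rational(1, 2))))) = Mul(Mul(6, -146), Add(3, Mul(-12, Pow(6, Rational(1, 2))))) = Mul(-876, Add(3, Mul(-12, Pow(6, Rational(1, 2))))) = Add(-2628, Mul(10512, Pow(6, Rational(1, 2))))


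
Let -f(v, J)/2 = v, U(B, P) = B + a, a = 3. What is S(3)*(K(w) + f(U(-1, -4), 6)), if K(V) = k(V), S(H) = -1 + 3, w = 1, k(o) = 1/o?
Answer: -6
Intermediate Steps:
U(B, P) = 3 + B (U(B, P) = B + 3 = 3 + B)
f(v, J) = -2*v
S(H) = 2
K(V) = 1/V
S(3)*(K(w) + f(U(-1, -4), 6)) = 2*(1/1 - 2*(3 - 1)) = 2*(1 - 2*2) = 2*(1 - 4) = 2*(-3) = -6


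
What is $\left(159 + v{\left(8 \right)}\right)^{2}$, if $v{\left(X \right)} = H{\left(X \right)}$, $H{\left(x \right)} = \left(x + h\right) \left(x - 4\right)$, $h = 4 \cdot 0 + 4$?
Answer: $42849$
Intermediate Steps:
$h = 4$ ($h = 0 + 4 = 4$)
$H{\left(x \right)} = \left(-4 + x\right) \left(4 + x\right)$ ($H{\left(x \right)} = \left(x + 4\right) \left(x - 4\right) = \left(4 + x\right) \left(-4 + x\right) = \left(-4 + x\right) \left(4 + x\right)$)
$v{\left(X \right)} = -16 + X^{2}$
$\left(159 + v{\left(8 \right)}\right)^{2} = \left(159 - \left(16 - 8^{2}\right)\right)^{2} = \left(159 + \left(-16 + 64\right)\right)^{2} = \left(159 + 48\right)^{2} = 207^{2} = 42849$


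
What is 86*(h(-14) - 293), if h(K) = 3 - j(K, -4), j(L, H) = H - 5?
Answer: -24166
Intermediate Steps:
j(L, H) = -5 + H
h(K) = 12 (h(K) = 3 - (-5 - 4) = 3 - 1*(-9) = 3 + 9 = 12)
86*(h(-14) - 293) = 86*(12 - 293) = 86*(-281) = -24166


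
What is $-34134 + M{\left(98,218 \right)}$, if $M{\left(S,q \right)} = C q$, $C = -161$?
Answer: $-69232$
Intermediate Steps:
$M{\left(S,q \right)} = - 161 q$
$-34134 + M{\left(98,218 \right)} = -34134 - 35098 = -69232$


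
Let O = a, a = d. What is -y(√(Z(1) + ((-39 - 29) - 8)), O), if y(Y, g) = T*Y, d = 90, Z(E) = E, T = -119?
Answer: 595*I*√3 ≈ 1030.6*I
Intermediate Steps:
a = 90
O = 90
y(Y, g) = -119*Y
-y(√(Z(1) + ((-39 - 29) - 8)), O) = -(-119)*√(1 + ((-39 - 29) - 8)) = -(-119)*√(1 + (-68 - 8)) = -(-119)*√(1 - 76) = -(-119)*√(-75) = -(-119)*5*I*√3 = -(-595)*I*√3 = 595*I*√3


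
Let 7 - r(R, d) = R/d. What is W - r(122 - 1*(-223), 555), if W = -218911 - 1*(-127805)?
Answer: -3371158/37 ≈ -91112.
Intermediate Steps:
W = -91106 (W = -218911 + 127805 = -91106)
r(R, d) = 7 - R/d
W - r(122 - 1*(-223), 555) = -91106 - (7 - 1*(122 - 1*(-223))/555) = -91106 - (7 - 1*(122 + 223)*1/555) = -91106 - (7 - 1*345*1/555) = -91106 - (7 - 23/37) = -91106 - 1*236/37 = -91106 - 236/37 = -3371158/37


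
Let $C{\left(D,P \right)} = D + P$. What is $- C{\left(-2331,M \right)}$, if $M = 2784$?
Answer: $-453$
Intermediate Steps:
$- C{\left(-2331,M \right)} = - (-2331 + 2784) = \left(-1\right) 453 = -453$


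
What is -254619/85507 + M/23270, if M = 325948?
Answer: 10972925753/994873945 ≈ 11.029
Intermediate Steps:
-254619/85507 + M/23270 = -254619/85507 + 325948/23270 = -254619*1/85507 + 325948*(1/23270) = -254619/85507 + 162974/11635 = 10972925753/994873945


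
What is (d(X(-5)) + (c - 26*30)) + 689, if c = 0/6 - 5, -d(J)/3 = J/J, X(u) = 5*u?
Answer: -99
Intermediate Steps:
d(J) = -3 (d(J) = -3*J/J = -3*1 = -3)
c = -5 (c = 0*(1/6) - 5 = 0 - 5 = -5)
(d(X(-5)) + (c - 26*30)) + 689 = (-3 + (-5 - 26*30)) + 689 = (-3 + (-5 - 780)) + 689 = (-3 - 785) + 689 = -788 + 689 = -99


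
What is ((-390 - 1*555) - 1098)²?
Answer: 4173849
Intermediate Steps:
((-390 - 1*555) - 1098)² = ((-390 - 555) - 1098)² = (-945 - 1098)² = (-2043)² = 4173849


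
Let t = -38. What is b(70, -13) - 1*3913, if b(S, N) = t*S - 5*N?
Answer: -6508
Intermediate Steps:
b(S, N) = -38*S - 5*N
b(70, -13) - 1*3913 = (-38*70 - 5*(-13)) - 1*3913 = (-2660 + 65) - 3913 = -2595 - 3913 = -6508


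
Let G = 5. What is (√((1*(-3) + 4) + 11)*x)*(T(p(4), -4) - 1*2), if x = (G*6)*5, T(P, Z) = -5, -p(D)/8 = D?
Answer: -2100*√3 ≈ -3637.3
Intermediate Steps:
p(D) = -8*D
x = 150 (x = (5*6)*5 = 30*5 = 150)
(√((1*(-3) + 4) + 11)*x)*(T(p(4), -4) - 1*2) = (√((1*(-3) + 4) + 11)*150)*(-5 - 1*2) = (√((-3 + 4) + 11)*150)*(-5 - 2) = (√(1 + 11)*150)*(-7) = (√12*150)*(-7) = ((2*√3)*150)*(-7) = (300*√3)*(-7) = -2100*√3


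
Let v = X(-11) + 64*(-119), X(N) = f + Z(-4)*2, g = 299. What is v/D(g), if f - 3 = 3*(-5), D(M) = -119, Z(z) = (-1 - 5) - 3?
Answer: 7646/119 ≈ 64.252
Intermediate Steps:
Z(z) = -9 (Z(z) = -6 - 3 = -9)
f = -12 (f = 3 + 3*(-5) = 3 - 15 = -12)
X(N) = -30 (X(N) = -12 - 9*2 = -12 - 18 = -30)
v = -7646 (v = -30 + 64*(-119) = -30 - 7616 = -7646)
v/D(g) = -7646/(-119) = -7646*(-1/119) = 7646/119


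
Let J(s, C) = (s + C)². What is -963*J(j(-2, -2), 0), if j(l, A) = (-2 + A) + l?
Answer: -34668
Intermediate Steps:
j(l, A) = -2 + A + l
J(s, C) = (C + s)²
-963*J(j(-2, -2), 0) = -963*(0 + (-2 - 2 - 2))² = -963*(0 - 6)² = -963*(-6)² = -963*36 = -34668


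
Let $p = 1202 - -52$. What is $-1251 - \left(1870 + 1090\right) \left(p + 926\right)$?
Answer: $-6454051$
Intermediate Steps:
$p = 1254$ ($p = 1202 + 52 = 1254$)
$-1251 - \left(1870 + 1090\right) \left(p + 926\right) = -1251 - \left(1870 + 1090\right) \left(1254 + 926\right) = -1251 - 2960 \cdot 2180 = -1251 - 6452800 = -6454051$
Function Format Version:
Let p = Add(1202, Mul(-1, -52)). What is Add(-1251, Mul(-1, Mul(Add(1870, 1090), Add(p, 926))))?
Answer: -6454051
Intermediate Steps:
p = 1254 (p = Add(1202, 52) = 1254)
Add(-1251, Mul(-1, Mul(Add(1870, 1090), Add(p, 926)))) = Add(-1251, Mul(-1, Mul(Add(1870, 1090), Add(1254, 926)))) = Add(-1251, Mul(-1, Mul(2960, 2180))) = Add(-1251, Mul(-1, 6452800)) = Add(-1251, -6452800) = -6454051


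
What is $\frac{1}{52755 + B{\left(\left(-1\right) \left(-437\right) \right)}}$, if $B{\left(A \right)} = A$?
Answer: $\frac{1}{53192} \approx 1.88 \cdot 10^{-5}$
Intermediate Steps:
$\frac{1}{52755 + B{\left(\left(-1\right) \left(-437\right) \right)}} = \frac{1}{52755 - -437} = \frac{1}{52755 + 437} = \frac{1}{53192}$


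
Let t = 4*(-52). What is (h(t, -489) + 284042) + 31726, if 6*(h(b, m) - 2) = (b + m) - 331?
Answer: 946796/3 ≈ 3.1560e+5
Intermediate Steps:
t = -208
h(b, m) = -319/6 + b/6 + m/6 (h(b, m) = 2 + ((b + m) - 331)/6 = 2 + (-331 + b + m)/6 = 2 + (-331/6 + b/6 + m/6) = -319/6 + b/6 + m/6)
(h(t, -489) + 284042) + 31726 = ((-319/6 + (1/6)*(-208) + (1/6)*(-489)) + 284042) + 31726 = ((-319/6 - 104/3 - 163/2) + 284042) + 31726 = (-508/3 + 284042) + 31726 = 851618/3 + 31726 = 946796/3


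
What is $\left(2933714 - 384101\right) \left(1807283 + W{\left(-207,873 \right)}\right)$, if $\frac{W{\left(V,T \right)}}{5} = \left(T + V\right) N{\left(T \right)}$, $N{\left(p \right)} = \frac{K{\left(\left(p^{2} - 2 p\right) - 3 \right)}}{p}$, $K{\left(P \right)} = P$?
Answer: $\frac{1164273257641263}{97} \approx 1.2003 \cdot 10^{13}$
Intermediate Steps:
$N{\left(p \right)} = \frac{-3 + p^{2} - 2 p}{p}$ ($N{\left(p \right)} = \frac{\left(p^{2} - 2 p\right) - 3}{p} = \frac{-3 + p^{2} - 2 p}{p}$)
$W{\left(V,T \right)} = 5 \left(T + V\right) \left(-2 + T - \frac{3}{T}\right)$
$\left(2933714 - 384101\right) \left(1807283 + W{\left(-207,873 \right)}\right) = \left(2933714 - 384101\right) \left(1807283 - \frac{5 \left(873 - 207\right) \left(3 - 873^{2} + 2 \cdot 873\right)}{873}\right) = 2549613 \left(1807283 - \frac{5}{873} \cdot 666 \left(3 - 762129 + 1746\right)\right) = 2549613 \left(1807283 - \frac{5}{873} \cdot 666 \left(-760380\right)\right) = 2549613 \left(1807283 + \frac{281340600}{97}\right) = 2549613 \cdot \frac{456647051}{97} = \frac{1164273257641263}{97}$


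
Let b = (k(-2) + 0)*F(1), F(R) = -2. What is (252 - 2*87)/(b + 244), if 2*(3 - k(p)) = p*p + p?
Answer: 13/40 ≈ 0.32500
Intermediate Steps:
k(p) = 3 - p/2 - p²/2 (k(p) = 3 - (p*p + p)/2 = 3 - (p² + p)/2 = 3 - (p + p²)/2 = 3 + (-p/2 - p²/2) = 3 - p/2 - p²/2)
b = -4 (b = ((3 - ½*(-2) - ½*(-2)²) + 0)*(-2) = ((3 + 1 - ½*4) + 0)*(-2) = ((3 + 1 - 2) + 0)*(-2) = (2 + 0)*(-2) = 2*(-2) = -4)
(252 - 2*87)/(b + 244) = (252 - 2*87)/(-4 + 244) = (252 - 174)/240 = 78*(1/240) = 13/40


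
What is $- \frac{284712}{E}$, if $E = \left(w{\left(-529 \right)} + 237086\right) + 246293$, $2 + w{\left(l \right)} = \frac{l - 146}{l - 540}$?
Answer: $- \frac{38044641}{64591336} \approx -0.58901$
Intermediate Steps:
$w{\left(l \right)} = -2 + \frac{-146 + l}{-540 + l}$ ($w{\left(l \right)} = -2 + \frac{l - 146}{l - 540} = -2 + \frac{-146 + l}{-540 + l}$)
$E = \frac{516730688}{1069}$ ($E = \left(\frac{934 - -529}{-540 - 529} + 237086\right) + 246293 = \left(\frac{934 + 529}{-1069} + 237086\right) + 246293 = \left(\left(- \frac{1}{1069}\right) 1463 + 237086\right) + 246293 = \left(- \frac{1463}{1069} + 237086\right) + 246293 = \frac{253443471}{1069} + 246293 = \frac{516730688}{1069} \approx 4.8338 \cdot 10^{5}$)
$- \frac{284712}{E} = - \frac{284712}{\frac{516730688}{1069}} = \left(-284712\right) \frac{1069}{516730688} = - \frac{38044641}{64591336}$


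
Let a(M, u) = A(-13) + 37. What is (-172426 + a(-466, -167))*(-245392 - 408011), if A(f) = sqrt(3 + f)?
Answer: 112639489767 - 653403*I*sqrt(10) ≈ 1.1264e+11 - 2.0662e+6*I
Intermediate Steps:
a(M, u) = 37 + I*sqrt(10) (a(M, u) = sqrt(3 - 13) + 37 = sqrt(-10) + 37 = I*sqrt(10) + 37 = 37 + I*sqrt(10))
(-172426 + a(-466, -167))*(-245392 - 408011) = (-172426 + (37 + I*sqrt(10)))*(-245392 - 408011) = (-172389 + I*sqrt(10))*(-653403) = 112639489767 - 653403*I*sqrt(10)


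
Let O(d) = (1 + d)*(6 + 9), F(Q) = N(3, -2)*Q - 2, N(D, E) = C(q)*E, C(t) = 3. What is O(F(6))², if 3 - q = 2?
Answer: 308025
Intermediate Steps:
q = 1 (q = 3 - 1*2 = 3 - 2 = 1)
N(D, E) = 3*E
F(Q) = -2 - 6*Q (F(Q) = (3*(-2))*Q - 2 = -6*Q - 2 = -2 - 6*Q)
O(d) = 15 + 15*d (O(d) = (1 + d)*15 = 15 + 15*d)
O(F(6))² = (15 + 15*(-2 - 6*6))² = (15 + 15*(-2 - 36))² = (15 + 15*(-38))² = (15 - 570)² = (-555)² = 308025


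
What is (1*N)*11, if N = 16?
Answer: 176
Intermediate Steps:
(1*N)*11 = (1*16)*11 = 16*11 = 176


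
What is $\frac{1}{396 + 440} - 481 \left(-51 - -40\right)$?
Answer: $\frac{4423277}{836} \approx 5291.0$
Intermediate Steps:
$\frac{1}{396 + 440} - 481 \left(-51 - -40\right) = \frac{1}{836} - 481 \left(-51 + 40\right) = \frac{1}{836} - -5291 = \frac{1}{836} + 5291 = \frac{4423277}{836}$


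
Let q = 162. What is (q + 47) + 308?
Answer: 517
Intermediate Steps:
(q + 47) + 308 = (162 + 47) + 308 = 209 + 308 = 517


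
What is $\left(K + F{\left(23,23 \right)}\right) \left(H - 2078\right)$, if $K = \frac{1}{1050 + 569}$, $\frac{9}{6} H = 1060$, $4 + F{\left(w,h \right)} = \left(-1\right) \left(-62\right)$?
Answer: $- \frac{128772314}{1619} \approx -79538.0$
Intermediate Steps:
$F{\left(w,h \right)} = 58$ ($F{\left(w,h \right)} = -4 - -62 = -4 + 62 = 58$)
$H = \frac{2120}{3}$ ($H = \frac{2}{3} \cdot 1060 = \frac{2120}{3} \approx 706.67$)
$K = \frac{1}{1619} \approx 0.00061767$
$\left(K + F{\left(23,23 \right)}\right) \left(H - 2078\right) = \left(\frac{1}{1619} + 58\right) \left(\frac{2120}{3} - 2078\right) = \frac{93903}{1619} \left(- \frac{4114}{3}\right) = - \frac{128772314}{1619}$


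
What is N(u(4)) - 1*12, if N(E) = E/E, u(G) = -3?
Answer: -11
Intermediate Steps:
N(E) = 1
N(u(4)) - 1*12 = 1 - 1*12 = 1 - 12 = -11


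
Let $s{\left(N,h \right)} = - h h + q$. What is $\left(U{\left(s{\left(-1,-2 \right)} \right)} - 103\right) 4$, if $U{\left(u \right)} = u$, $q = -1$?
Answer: $-432$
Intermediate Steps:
$s{\left(N,h \right)} = -1 - h^{2}$ ($s{\left(N,h \right)} = - h h - 1 = - h^{2} - 1 = -1 - h^{2}$)
$\left(U{\left(s{\left(-1,-2 \right)} \right)} - 103\right) 4 = \left(\left(-1 - \left(-2\right)^{2}\right) - 103\right) 4 = \left(\left(-1 - 4\right) - 103\right) 4 = \left(-5 - 103\right) 4 = \left(-108\right) 4 = -432$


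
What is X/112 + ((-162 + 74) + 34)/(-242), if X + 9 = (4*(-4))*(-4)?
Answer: 9679/13552 ≈ 0.71421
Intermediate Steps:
X = 55 (X = -9 + (4*(-4))*(-4) = -9 - 16*(-4) = -9 + 64 = 55)
X/112 + ((-162 + 74) + 34)/(-242) = 55/112 + ((-162 + 74) + 34)/(-242) = 55*(1/112) + (-88 + 34)*(-1/242) = 55/112 - 54*(-1/242) = 55/112 + 27/121 = 9679/13552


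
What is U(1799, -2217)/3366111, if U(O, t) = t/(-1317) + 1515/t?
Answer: 108142/364012365577 ≈ 2.9708e-7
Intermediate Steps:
U(O, t) = 1515/t - t/1317 (U(O, t) = t*(-1/1317) + 1515/t = -t/1317 + 1515/t = 1515/t - t/1317)
U(1799, -2217)/3366111 = (1515/(-2217) - 1/1317*(-2217))/3366111 = (1515*(-1/2217) + 739/439)*(1/3366111) = (-505/739 + 739/439)*(1/3366111) = (324426/324421)*(1/3366111) = 108142/364012365577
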